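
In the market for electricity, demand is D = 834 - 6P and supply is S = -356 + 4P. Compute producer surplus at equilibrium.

Equilibrium: 834 - 6P = -356 + 4P gives P* = 119, Q* = 120.
Supply starts at P = 89 (where S = 0).
PS = ½(119 − 89)(120) = 1800.

Producer surplus = 1800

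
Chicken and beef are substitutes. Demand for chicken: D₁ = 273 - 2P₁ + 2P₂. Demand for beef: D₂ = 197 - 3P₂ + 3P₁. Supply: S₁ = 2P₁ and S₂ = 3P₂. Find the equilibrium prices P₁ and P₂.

Market 1: 273 - 2P₁ + 2P₂ = 2P₁ → 4P₁ - 2P₂ = 273.
Market 2: 6P₂ - 3P₁ = 197.
Eliminating P₂: 6×(1) + 2×(2) gives 18P₁ = 2032, so P₁ = 1016/9.
Back-substitute into (2): P₂ = (197 + 3×1016/9) / 6 = 1607/18.

P₁ = 1016/9, P₂ = 1607/18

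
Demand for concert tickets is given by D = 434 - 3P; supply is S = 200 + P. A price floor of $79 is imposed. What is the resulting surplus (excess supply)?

Equilibrium price would be P* = 58.5, so the floor at 79 binds.
At P = 79: D = 197, S = 279.
Surplus = 279 − 197 = 82.

Surplus = 82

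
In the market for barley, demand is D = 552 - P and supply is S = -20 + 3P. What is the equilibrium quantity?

Set D = S: 552 - P = -20 + 3P.
572 = 4P, so P* = 143.
Q* = 552 − 1(143) = 409.

Q* = 409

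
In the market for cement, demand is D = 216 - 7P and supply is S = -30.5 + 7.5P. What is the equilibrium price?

Set D = S: 216 - 7P = -30.5 + 7.5P.
246.5 = 14.5P, so P* = 17.
Q* = 216 − 7(17) = 97.

P* = 17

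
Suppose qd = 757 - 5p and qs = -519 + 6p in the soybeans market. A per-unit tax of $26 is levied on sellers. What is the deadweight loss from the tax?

Pre-tax equilibrium: p* = 116, q* = 177.
Tax on sellers shifts supply to qs = -519 + 6(p − 26) = -675 + 6p.
757 - 5p = -675 + 6p gives buyer price pb = 1432/11; sellers receive ps = 1432/11 − 26 = 1146/11.
New quantity: q = 757 − 5(1432/11) = 1167/11.
DWL = ½ × 26 × (177 − 1167/11) = 10140/11.

Deadweight loss = 10140/11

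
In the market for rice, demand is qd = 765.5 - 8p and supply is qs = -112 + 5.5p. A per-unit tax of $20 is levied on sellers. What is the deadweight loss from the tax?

Pre-tax equilibrium: p* = 65, q* = 245.5.
Tax on sellers shifts supply to qs = -112 + 5.5(p − 20) = -222 + 5.5p.
765.5 - 8p = -222 + 5.5p gives buyer price pb = 1975/27; sellers receive ps = 1975/27 − 20 = 1435/27.
New quantity: q = 765.5 − 8(1975/27) = 9737/54.
DWL = ½ × 20 × (245.5 − 9737/54) = 17600/27.

Deadweight loss = 17600/27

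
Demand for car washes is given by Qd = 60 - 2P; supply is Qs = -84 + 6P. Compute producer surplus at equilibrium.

Producer surplus = 48

Equilibrium: 60 - 2P = -84 + 6P gives P* = 18, Q* = 24.
Supply starts at P = 14 (where Qs = 0).
PS = ½(18 − 14)(24) = 48.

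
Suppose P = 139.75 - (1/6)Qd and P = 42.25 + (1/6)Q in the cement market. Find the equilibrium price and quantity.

P* = 91, Q* = 292.5

Set the two price expressions equal: 139.75 - (1/6)Q = 42.25 + (1/6)Q.
97.5 = (1/3)Q, so Q* = 292.5.
P* = 139.75 − (1/6)(292.5) = 91.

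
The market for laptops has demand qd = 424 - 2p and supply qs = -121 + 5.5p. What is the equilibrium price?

p* = 218/3

Set qd = qs: 424 - 2p = -121 + 5.5p.
545 = 7.5p, so p* = 218/3.
q* = 424 − 2(218/3) = 836/3.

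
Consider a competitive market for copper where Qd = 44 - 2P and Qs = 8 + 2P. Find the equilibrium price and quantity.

Set Qd = Qs: 44 - 2P = 8 + 2P.
36 = 4P, so P* = 9.
Q* = 44 − 2(9) = 26.

P* = 9, Q* = 26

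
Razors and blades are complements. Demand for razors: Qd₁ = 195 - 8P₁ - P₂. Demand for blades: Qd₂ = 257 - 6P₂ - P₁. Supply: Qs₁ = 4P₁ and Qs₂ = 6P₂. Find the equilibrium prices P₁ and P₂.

Market 1: 195 - 8P₁ - P₂ = 4P₁ → 12P₁ + P₂ = 195.
Market 2: 12P₂ + P₁ = 257.
Eliminating P₂: 12×(1) − 1×(2) gives 143P₁ = 2083, so P₁ = 2083/143.
Back-substitute into (2): P₂ = (257 − 1×2083/143) / 12 = 2889/143.

P₁ = 2083/143, P₂ = 2889/143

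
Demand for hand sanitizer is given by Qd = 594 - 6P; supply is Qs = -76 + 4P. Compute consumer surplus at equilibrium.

Consumer surplus = 3072

Equilibrium: 594 - 6P = -76 + 4P gives P* = 67, Q* = 192.
Demand choke price (Qd = 0): P = 99.
CS = ½(99 − 67)(192) = 3072.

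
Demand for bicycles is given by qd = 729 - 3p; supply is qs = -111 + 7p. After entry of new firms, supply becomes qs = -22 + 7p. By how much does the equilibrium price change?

Δp = -8.9

Original equilibrium: p* = 84, q* = 477.
New equilibrium: 729 - 3p = -22 + 7p, so 751 = 10p and p' = 75.1; q' = 729 − 3(75.1) = 503.7.
Change in price: 75.1 − 84 = -8.9.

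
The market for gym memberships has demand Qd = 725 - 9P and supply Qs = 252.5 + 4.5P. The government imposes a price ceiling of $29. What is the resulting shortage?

Shortage = 81

Equilibrium price would be P* = 35, so the ceiling at 29 binds.
At P = 29: Qd = 725 − 9(29) = 464, Qs = 252.5 + 4.5(29) = 383.
Shortage = 464 − 383 = 81.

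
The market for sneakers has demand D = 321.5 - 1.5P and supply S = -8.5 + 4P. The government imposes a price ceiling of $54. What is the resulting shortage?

Shortage = 33

Equilibrium price would be P* = 60, so the ceiling at 54 binds.
At P = 54: D = 321.5 − 1.5(54) = 240.5, S = -8.5 + 4(54) = 207.5.
Shortage = 240.5 − 207.5 = 33.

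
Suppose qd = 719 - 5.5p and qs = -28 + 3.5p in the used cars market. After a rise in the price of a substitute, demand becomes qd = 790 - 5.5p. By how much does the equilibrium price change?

Original equilibrium: p* = 83, q* = 262.5.
New equilibrium: 790 - 5.5p = -28 + 3.5p, so 818 = 9p and p' = 818/9; q' = 790 − 5.5(818/9) = 2611/9.
Change in price: 818/9 − 83 = 71/9.

Δp = 71/9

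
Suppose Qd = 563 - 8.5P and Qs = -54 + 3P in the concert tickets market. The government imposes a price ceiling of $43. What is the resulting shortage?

Equilibrium price would be P* = 1234/23, so the ceiling at 43 binds.
At P = 43: Qd = 563 − 8.5(43) = 197.5, Qs = -54 + 3(43) = 75.
Shortage = 197.5 − 75 = 122.5.

Shortage = 122.5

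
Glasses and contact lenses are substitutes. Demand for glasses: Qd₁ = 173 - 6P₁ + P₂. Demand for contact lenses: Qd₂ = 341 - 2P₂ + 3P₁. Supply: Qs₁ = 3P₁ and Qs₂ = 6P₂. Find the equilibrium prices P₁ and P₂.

P₁ = 25, P₂ = 52

Market 1: 173 - 6P₁ + P₂ = 3P₁ → 9P₁ - P₂ = 173.
Market 2: 8P₂ - 3P₁ = 341.
Eliminating P₂: 8×(1) + 1×(2) gives 69P₁ = 1725, so P₁ = 25.
Back-substitute into (2): P₂ = (341 + 3×25) / 8 = 52.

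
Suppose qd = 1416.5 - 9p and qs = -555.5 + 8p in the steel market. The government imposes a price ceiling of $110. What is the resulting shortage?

Equilibrium price would be p* = 116, so the ceiling at 110 binds.
At p = 110: qd = 1416.5 − 9(110) = 426.5, qs = -555.5 + 8(110) = 324.5.
Shortage = 426.5 − 324.5 = 102.

Shortage = 102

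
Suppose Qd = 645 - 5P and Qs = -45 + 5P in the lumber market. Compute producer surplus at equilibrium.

Equilibrium: 645 - 5P = -45 + 5P gives P* = 69, Q* = 300.
Supply starts at P = 9 (where Qs = 0).
PS = ½(69 − 9)(300) = 9000.

Producer surplus = 9000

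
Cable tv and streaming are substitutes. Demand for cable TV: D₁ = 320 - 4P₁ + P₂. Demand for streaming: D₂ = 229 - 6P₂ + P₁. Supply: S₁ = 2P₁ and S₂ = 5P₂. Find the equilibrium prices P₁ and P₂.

P₁ = 3749/65, P₂ = 1694/65

Market 1: 320 - 4P₁ + P₂ = 2P₁ → 6P₁ - P₂ = 320.
Market 2: 11P₂ - P₁ = 229.
Eliminating P₂: 11×(1) + 1×(2) gives 65P₁ = 3749, so P₁ = 3749/65.
Back-substitute into (2): P₂ = (229 + 1×3749/65) / 11 = 1694/65.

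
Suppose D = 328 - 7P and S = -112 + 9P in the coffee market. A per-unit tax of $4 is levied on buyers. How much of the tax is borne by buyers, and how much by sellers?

Pre-tax equilibrium: P* = 27.5, Q* = 135.5.
Tax on buyers shifts demand to D = 328 − 7(P + 4) = 300 - 7P.
300 - 7P = -112 + 9P gives seller price Ps = 25.75; buyers pay Pb = 25.75 + 4 = 29.75.
New quantity: Q = 328 − 7(29.75) = 119.75.
Buyer burden = 29.75 − 27.5 = 2.25; seller burden = 27.5 − 25.75 = 1.75.

Buyers bear $2.25, sellers bear $1.75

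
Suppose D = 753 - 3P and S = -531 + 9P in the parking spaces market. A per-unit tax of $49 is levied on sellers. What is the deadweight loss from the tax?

Pre-tax equilibrium: P* = 107, Q* = 432.
Tax on sellers shifts supply to S = -531 + 9(P − 49) = -972 + 9P.
753 - 3P = -972 + 9P gives buyer price Pb = 143.75; sellers receive Ps = 143.75 − 49 = 94.75.
New quantity: Q = 753 − 3(143.75) = 321.75.
DWL = ½ × 49 × (432 − 321.75) = 2701.125.

Deadweight loss = 2701.125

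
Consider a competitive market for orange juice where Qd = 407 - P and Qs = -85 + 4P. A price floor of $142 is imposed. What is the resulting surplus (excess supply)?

Equilibrium price would be P* = 98.4, so the floor at 142 binds.
At P = 142: Qd = 265, Qs = 483.
Surplus = 483 − 265 = 218.

Surplus = 218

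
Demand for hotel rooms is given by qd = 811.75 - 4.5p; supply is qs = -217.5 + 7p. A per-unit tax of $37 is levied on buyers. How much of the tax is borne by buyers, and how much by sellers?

Buyers bear 518/23, sellers bear 333/23

Pre-tax equilibrium: p* = 89.5, q* = 409.
Tax on buyers shifts demand to qd = 811.75 − 4.5(p + 37) = 645.25 - 4.5p.
645.25 - 4.5p = -217.5 + 7p gives seller price ps = 3451/46; buyers pay pb = 3451/46 + 37 = 5153/46.
New quantity: q = 811.75 − 4.5(5153/46) = 7076/23.
Buyer burden = 5153/46 − 89.5 = 518/23; seller burden = 89.5 − 3451/46 = 333/23.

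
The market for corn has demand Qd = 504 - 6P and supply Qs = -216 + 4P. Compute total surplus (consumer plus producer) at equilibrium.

Total surplus = 1080

Equilibrium: 504 - 6P = -216 + 4P gives P* = 72, Q* = 72.
Demand choke price: P = 84; supply starts at P = 54.
CS = ½(84 − 72)(72) = 432; PS = ½(72 − 54)(72) = 648.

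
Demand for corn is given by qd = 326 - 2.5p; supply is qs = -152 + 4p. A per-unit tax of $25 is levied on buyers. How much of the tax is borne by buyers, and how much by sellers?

Buyers bear 200/13, sellers bear 125/13

Pre-tax equilibrium: p* = 956/13, q* = 1848/13.
Tax on buyers shifts demand to qd = 326 − 2.5(p + 25) = 263.5 - 2.5p.
263.5 - 2.5p = -152 + 4p gives seller price ps = 831/13; buyers pay pb = 831/13 + 25 = 1156/13.
New quantity: q = 326 − 2.5(1156/13) = 1348/13.
Buyer burden = 1156/13 − 956/13 = 200/13; seller burden = 956/13 − 831/13 = 125/13.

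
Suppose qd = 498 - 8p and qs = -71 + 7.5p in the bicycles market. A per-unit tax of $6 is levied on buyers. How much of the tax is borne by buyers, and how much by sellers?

Buyers bear 90/31, sellers bear 96/31

Pre-tax equilibrium: p* = 1138/31, q* = 6334/31.
Tax on buyers shifts demand to qd = 498 − 8(p + 6) = 450 - 8p.
450 - 8p = -71 + 7.5p gives seller price ps = 1042/31; buyers pay pb = 1042/31 + 6 = 1228/31.
New quantity: q = 498 − 8(1228/31) = 5614/31.
Buyer burden = 1228/31 − 1138/31 = 90/31; seller burden = 1138/31 − 1042/31 = 96/31.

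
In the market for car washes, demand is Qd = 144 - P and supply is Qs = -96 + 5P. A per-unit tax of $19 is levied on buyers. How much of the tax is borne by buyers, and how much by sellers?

Pre-tax equilibrium: P* = 40, Q* = 104.
Tax on buyers shifts demand to Qd = 144 − 1(P + 19) = 125 - P.
125 - P = -96 + 5P gives seller price Ps = 221/6; buyers pay Pb = 221/6 + 19 = 335/6.
New quantity: Q = 144 − 1(335/6) = 529/6.
Buyer burden = 335/6 − 40 = 95/6; seller burden = 40 − 221/6 = 19/6.

Buyers bear 95/6, sellers bear 19/6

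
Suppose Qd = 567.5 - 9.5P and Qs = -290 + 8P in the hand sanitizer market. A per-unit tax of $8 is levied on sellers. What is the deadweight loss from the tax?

Pre-tax equilibrium: P* = 49, Q* = 102.
Tax on sellers shifts supply to Qs = -290 + 8(P − 8) = -354 + 8P.
567.5 - 9.5P = -354 + 8P gives buyer price Pb = 1843/35; sellers receive Ps = 1843/35 − 8 = 1563/35.
New quantity: Q = 567.5 − 9.5(1843/35) = 2354/35.
DWL = ½ × 8 × (102 − 2354/35) = 4864/35.

Deadweight loss = 4864/35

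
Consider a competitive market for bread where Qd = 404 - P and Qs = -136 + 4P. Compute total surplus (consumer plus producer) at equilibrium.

Equilibrium: 404 - P = -136 + 4P gives P* = 108, Q* = 296.
Demand choke price: P = 404; supply starts at P = 34.
CS = ½(404 − 108)(296) = 43808; PS = ½(108 − 34)(296) = 10952.

Total surplus = 54760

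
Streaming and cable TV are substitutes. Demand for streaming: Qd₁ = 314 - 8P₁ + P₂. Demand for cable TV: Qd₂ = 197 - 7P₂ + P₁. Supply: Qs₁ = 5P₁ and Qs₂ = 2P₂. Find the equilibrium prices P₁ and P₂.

Market 1: 314 - 8P₁ + P₂ = 5P₁ → 13P₁ - P₂ = 314.
Market 2: 9P₂ - P₁ = 197.
Eliminating P₂: 9×(1) + 1×(2) gives 116P₁ = 3023, so P₁ = 3023/116.
Back-substitute into (2): P₂ = (197 + 1×3023/116) / 9 = 2875/116.

P₁ = 3023/116, P₂ = 2875/116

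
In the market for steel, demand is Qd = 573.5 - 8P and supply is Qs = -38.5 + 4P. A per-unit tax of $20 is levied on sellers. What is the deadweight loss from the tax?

Pre-tax equilibrium: P* = 51, Q* = 165.5.
Tax on sellers shifts supply to Qs = -38.5 + 4(P − 20) = -118.5 + 4P.
573.5 - 8P = -118.5 + 4P gives buyer price Pb = 173/3; sellers receive Ps = 173/3 − 20 = 113/3.
New quantity: Q = 573.5 − 8(173/3) = 673/6.
DWL = ½ × 20 × (165.5 − 673/6) = 1600/3.

Deadweight loss = 1600/3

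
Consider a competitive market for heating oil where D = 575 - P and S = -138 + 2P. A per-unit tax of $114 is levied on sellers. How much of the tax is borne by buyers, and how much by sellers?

Buyers bear $76, sellers bear $38

Pre-tax equilibrium: P* = 713/3, Q* = 1012/3.
Tax on sellers shifts supply to S = -138 + 2(P − 114) = -366 + 2P.
575 - P = -366 + 2P gives buyer price Pb = 941/3; sellers receive Ps = 941/3 − 114 = 599/3.
New quantity: Q = 575 − 1(941/3) = 784/3.
Buyer burden = 941/3 − 713/3 = 76; seller burden = 713/3 − 599/3 = 38.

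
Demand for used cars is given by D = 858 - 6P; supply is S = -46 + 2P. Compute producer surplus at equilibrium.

Producer surplus = 8100

Equilibrium: 858 - 6P = -46 + 2P gives P* = 113, Q* = 180.
Supply starts at P = 23 (where S = 0).
PS = ½(113 − 23)(180) = 8100.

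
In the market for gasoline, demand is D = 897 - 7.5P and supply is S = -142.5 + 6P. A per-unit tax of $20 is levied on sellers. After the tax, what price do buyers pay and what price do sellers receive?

Buyers pay 773/9, sellers receive 593/9

Pre-tax equilibrium: P* = 77, Q* = 319.5.
Tax on sellers shifts supply to S = -142.5 + 6(P − 20) = -262.5 + 6P.
897 - 7.5P = -262.5 + 6P gives buyer price Pb = 773/9; sellers receive Ps = 773/9 − 20 = 593/9.
New quantity: Q = 897 − 7.5(773/9) = 1517/6.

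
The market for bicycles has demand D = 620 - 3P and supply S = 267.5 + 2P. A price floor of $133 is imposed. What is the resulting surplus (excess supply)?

Equilibrium price would be P* = 70.5, so the floor at 133 binds.
At P = 133: D = 221, S = 533.5.
Surplus = 533.5 − 221 = 312.5.

Surplus = 312.5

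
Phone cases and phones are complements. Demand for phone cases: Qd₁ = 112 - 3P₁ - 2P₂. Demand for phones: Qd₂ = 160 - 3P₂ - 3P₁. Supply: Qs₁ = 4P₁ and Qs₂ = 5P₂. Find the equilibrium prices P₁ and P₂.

Market 1: 112 - 3P₁ - 2P₂ = 4P₁ → 7P₁ + 2P₂ = 112.
Market 2: 8P₂ + 3P₁ = 160.
Eliminating P₂: 8×(1) − 2×(2) gives 50P₁ = 576, so P₁ = 11.52.
Back-substitute into (2): P₂ = (160 − 3×11.52) / 8 = 15.68.

P₁ = 11.52, P₂ = 15.68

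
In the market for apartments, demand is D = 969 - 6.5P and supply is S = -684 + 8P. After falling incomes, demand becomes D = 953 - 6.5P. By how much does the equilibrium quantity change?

Original equilibrium: P* = 114, Q* = 228.
New equilibrium: 953 - 6.5P = -684 + 8P, so 1637 = 14.5P and P' = 3274/29; Q' = 953 − 6.5(3274/29) = 6356/29.
Change in quantity: 6356/29 − 228 = -256/29.

ΔQ = -256/29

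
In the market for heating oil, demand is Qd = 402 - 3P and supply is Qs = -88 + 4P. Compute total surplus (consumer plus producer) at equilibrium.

Total surplus = 10752

Equilibrium: 402 - 3P = -88 + 4P gives P* = 70, Q* = 192.
Demand choke price: P = 134; supply starts at P = 22.
CS = ½(134 − 70)(192) = 6144; PS = ½(70 − 22)(192) = 4608.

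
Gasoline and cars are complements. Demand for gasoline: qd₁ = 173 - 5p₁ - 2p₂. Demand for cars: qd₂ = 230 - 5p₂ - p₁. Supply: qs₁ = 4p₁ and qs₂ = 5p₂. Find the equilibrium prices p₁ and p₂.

Market 1: 173 - 5p₁ - 2p₂ = 4p₁ → 9p₁ + 2p₂ = 173.
Market 2: 10p₂ + p₁ = 230.
Eliminating p₂: 10×(1) − 2×(2) gives 88p₁ = 1270, so p₁ = 635/44.
Back-substitute into (2): p₂ = (230 − 1×635/44) / 10 = 1897/88.

p₁ = 635/44, p₂ = 1897/88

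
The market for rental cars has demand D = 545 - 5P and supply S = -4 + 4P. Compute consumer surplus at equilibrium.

Consumer surplus = 5760

Equilibrium: 545 - 5P = -4 + 4P gives P* = 61, Q* = 240.
Demand choke price (D = 0): P = 109.
CS = ½(109 − 61)(240) = 5760.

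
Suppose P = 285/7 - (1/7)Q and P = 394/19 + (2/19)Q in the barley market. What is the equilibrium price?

P* = 964/33

Set the two price expressions equal: 285/7 - (1/7)Q = 394/19 + (2/19)Q.
2657/133 = (33/133)Q, so Q* = 2657/33.
P* = 285/7 − (1/7)(2657/33) = 964/33.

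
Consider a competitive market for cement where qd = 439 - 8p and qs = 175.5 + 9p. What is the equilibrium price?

Set qd = qs: 439 - 8p = 175.5 + 9p.
263.5 = 17p, so p* = 15.5.
q* = 439 − 8(15.5) = 315.

p* = 15.5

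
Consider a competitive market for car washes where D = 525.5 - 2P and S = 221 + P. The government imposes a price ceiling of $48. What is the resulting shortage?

Equilibrium price would be P* = 101.5, so the ceiling at 48 binds.
At P = 48: D = 525.5 − 2(48) = 429.5, S = 221 + 1(48) = 269.
Shortage = 429.5 − 269 = 160.5.

Shortage = 160.5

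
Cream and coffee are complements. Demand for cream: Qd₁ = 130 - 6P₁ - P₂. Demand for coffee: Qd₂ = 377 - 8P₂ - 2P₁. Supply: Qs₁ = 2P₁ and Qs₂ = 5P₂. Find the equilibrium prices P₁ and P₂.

Market 1: 130 - 6P₁ - P₂ = 2P₁ → 8P₁ + P₂ = 130.
Market 2: 13P₂ + 2P₁ = 377.
Eliminating P₂: 13×(1) − 1×(2) gives 102P₁ = 1313, so P₁ = 1313/102.
Back-substitute into (2): P₂ = (377 − 2×1313/102) / 13 = 1378/51.

P₁ = 1313/102, P₂ = 1378/51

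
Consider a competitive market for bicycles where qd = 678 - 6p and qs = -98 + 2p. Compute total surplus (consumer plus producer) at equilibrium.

Total surplus = 3072

Equilibrium: 678 - 6p = -98 + 2p gives p* = 97, q* = 96.
Demand choke price: p = 113; supply starts at p = 49.
CS = ½(113 − 97)(96) = 768; PS = ½(97 − 49)(96) = 2304.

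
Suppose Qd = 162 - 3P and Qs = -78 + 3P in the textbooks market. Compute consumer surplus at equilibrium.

Consumer surplus = 294

Equilibrium: 162 - 3P = -78 + 3P gives P* = 40, Q* = 42.
Demand choke price (Qd = 0): P = 54.
CS = ½(54 − 40)(42) = 294.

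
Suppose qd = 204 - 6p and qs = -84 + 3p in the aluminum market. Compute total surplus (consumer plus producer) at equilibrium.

Equilibrium: 204 - 6p = -84 + 3p gives p* = 32, q* = 12.
Demand choke price: p = 34; supply starts at p = 28.
CS = ½(34 − 32)(12) = 12; PS = ½(32 − 28)(12) = 24.

Total surplus = 36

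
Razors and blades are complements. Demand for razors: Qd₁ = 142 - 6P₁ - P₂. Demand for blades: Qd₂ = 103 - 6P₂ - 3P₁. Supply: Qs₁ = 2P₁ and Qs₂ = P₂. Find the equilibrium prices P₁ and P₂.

P₁ = 891/53, P₂ = 398/53

Market 1: 142 - 6P₁ - P₂ = 2P₁ → 8P₁ + P₂ = 142.
Market 2: 7P₂ + 3P₁ = 103.
Eliminating P₂: 7×(1) − 1×(2) gives 53P₁ = 891, so P₁ = 891/53.
Back-substitute into (2): P₂ = (103 − 3×891/53) / 7 = 398/53.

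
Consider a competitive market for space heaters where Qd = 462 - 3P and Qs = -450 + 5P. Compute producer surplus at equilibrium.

Equilibrium: 462 - 3P = -450 + 5P gives P* = 114, Q* = 120.
Supply starts at P = 90 (where Qs = 0).
PS = ½(114 − 90)(120) = 1440.

Producer surplus = 1440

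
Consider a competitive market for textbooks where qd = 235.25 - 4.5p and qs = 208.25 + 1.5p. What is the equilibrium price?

Set qd = qs: 235.25 - 4.5p = 208.25 + 1.5p.
27 = 6p, so p* = 4.5.
q* = 235.25 − 4.5(4.5) = 215.

p* = 4.5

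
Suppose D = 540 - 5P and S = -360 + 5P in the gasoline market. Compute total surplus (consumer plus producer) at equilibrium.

Equilibrium: 540 - 5P = -360 + 5P gives P* = 90, Q* = 90.
Demand choke price: P = 108; supply starts at P = 72.
CS = ½(108 − 90)(90) = 810; PS = ½(90 − 72)(90) = 810.

Total surplus = 1620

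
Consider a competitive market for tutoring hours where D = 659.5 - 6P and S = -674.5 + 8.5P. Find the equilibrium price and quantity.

Set D = S: 659.5 - 6P = -674.5 + 8.5P.
1334 = 14.5P, so P* = 92.
Q* = 659.5 − 6(92) = 107.5.

P* = 92, Q* = 107.5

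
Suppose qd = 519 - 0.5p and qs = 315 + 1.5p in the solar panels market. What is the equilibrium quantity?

Set qd = qs: 519 - 0.5p = 315 + 1.5p.
204 = 2p, so p* = 102.
q* = 519 − 0.5(102) = 468.

q* = 468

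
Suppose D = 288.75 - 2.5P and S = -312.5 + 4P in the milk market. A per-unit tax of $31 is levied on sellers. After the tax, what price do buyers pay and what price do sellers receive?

Pre-tax equilibrium: P* = 92.5, Q* = 57.5.
Tax on sellers shifts supply to S = -312.5 + 4(P − 31) = -436.5 + 4P.
288.75 - 2.5P = -436.5 + 4P gives buyer price Pb = 2901/26; sellers receive Ps = 2901/26 − 31 = 2095/26.
New quantity: Q = 288.75 − 2.5(2901/26) = 255/26.

Buyers pay 2901/26, sellers receive 2095/26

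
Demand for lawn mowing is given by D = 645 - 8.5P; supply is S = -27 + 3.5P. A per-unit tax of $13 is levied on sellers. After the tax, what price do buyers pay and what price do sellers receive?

Buyers pay 1435/24, sellers receive 1123/24

Pre-tax equilibrium: P* = 56, Q* = 169.
Tax on sellers shifts supply to S = -27 + 3.5(P − 13) = -72.5 + 3.5P.
645 - 8.5P = -72.5 + 3.5P gives buyer price Pb = 1435/24; sellers receive Ps = 1435/24 − 13 = 1123/24.
New quantity: Q = 645 − 8.5(1435/24) = 6565/48.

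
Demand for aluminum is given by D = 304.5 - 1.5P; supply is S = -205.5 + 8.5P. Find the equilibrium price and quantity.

P* = 51, Q* = 228

Set D = S: 304.5 - 1.5P = -205.5 + 8.5P.
510 = 10P, so P* = 51.
Q* = 304.5 − 1.5(51) = 228.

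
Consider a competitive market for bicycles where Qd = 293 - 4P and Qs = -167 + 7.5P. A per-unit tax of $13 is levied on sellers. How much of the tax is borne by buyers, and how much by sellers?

Buyers bear 195/23, sellers bear 104/23

Pre-tax equilibrium: P* = 40, Q* = 133.
Tax on sellers shifts supply to Qs = -167 + 7.5(P − 13) = -264.5 + 7.5P.
293 - 4P = -264.5 + 7.5P gives buyer price Pb = 1115/23; sellers receive Ps = 1115/23 − 13 = 816/23.
New quantity: Q = 293 − 4(1115/23) = 2279/23.
Buyer burden = 1115/23 − 40 = 195/23; seller burden = 40 − 816/23 = 104/23.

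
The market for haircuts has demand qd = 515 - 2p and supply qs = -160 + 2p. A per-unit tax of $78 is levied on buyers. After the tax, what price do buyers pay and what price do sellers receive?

Buyers pay $207.75, sellers receive $129.75

Pre-tax equilibrium: p* = 168.75, q* = 177.5.
Tax on buyers shifts demand to qd = 515 − 2(p + 78) = 359 - 2p.
359 - 2p = -160 + 2p gives seller price ps = 129.75; buyers pay pb = 129.75 + 78 = 207.75.
New quantity: q = 515 − 2(207.75) = 99.5.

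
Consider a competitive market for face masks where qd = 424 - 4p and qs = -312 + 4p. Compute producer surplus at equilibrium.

Producer surplus = 392

Equilibrium: 424 - 4p = -312 + 4p gives p* = 92, q* = 56.
Supply starts at p = 78 (where qs = 0).
PS = ½(92 − 78)(56) = 392.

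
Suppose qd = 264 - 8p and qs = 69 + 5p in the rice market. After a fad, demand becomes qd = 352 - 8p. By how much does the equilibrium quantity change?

Original equilibrium: p* = 15, q* = 144.
New equilibrium: 352 - 8p = 69 + 5p, so 283 = 13p and p' = 283/13; q' = 352 − 8(283/13) = 2312/13.
Change in quantity: 2312/13 − 144 = 440/13.

Δq = 440/13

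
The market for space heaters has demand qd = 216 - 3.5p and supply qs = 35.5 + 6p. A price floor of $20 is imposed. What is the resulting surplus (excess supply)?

Surplus = 9.5

Equilibrium price would be p* = 19, so the floor at 20 binds.
At p = 20: qd = 146, qs = 155.5.
Surplus = 155.5 − 146 = 9.5.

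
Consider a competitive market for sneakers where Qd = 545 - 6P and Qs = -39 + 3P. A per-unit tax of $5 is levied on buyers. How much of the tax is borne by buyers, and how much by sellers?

Pre-tax equilibrium: P* = 584/9, Q* = 467/3.
Tax on buyers shifts demand to Qd = 545 − 6(P + 5) = 515 - 6P.
515 - 6P = -39 + 3P gives seller price Ps = 554/9; buyers pay Pb = 554/9 + 5 = 599/9.
New quantity: Q = 545 − 6(599/9) = 437/3.
Buyer burden = 599/9 − 584/9 = 5/3; seller burden = 584/9 − 554/9 = 10/3.

Buyers bear 5/3, sellers bear 10/3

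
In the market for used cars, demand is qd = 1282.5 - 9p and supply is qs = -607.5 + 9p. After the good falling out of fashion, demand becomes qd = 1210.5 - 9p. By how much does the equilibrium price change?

Δp = -4

Original equilibrium: p* = 105, q* = 337.5.
New equilibrium: 1210.5 - 9p = -607.5 + 9p, so 1818 = 18p and p' = 101; q' = 1210.5 − 9(101) = 301.5.
Change in price: 101 − 105 = -4.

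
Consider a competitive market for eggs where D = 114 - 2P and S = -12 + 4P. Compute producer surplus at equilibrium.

Producer surplus = 648

Equilibrium: 114 - 2P = -12 + 4P gives P* = 21, Q* = 72.
Supply starts at P = 3 (where S = 0).
PS = ½(21 − 3)(72) = 648.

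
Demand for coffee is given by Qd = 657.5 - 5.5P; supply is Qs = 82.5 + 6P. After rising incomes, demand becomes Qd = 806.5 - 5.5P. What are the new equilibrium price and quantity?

P' = 1448/23, Q' = 21171/46

Original equilibrium: P* = 50, Q* = 382.5.
New equilibrium: 806.5 - 5.5P = 82.5 + 6P, so 724 = 11.5P and P' = 1448/23; Q' = 806.5 − 5.5(1448/23) = 21171/46.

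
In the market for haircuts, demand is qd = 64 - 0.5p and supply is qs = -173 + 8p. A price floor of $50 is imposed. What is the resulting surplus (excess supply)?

Surplus = 188

Equilibrium price would be p* = 474/17, so the floor at 50 binds.
At p = 50: qd = 39, qs = 227.
Surplus = 227 − 39 = 188.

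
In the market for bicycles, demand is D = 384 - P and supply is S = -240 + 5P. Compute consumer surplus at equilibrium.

Equilibrium: 384 - P = -240 + 5P gives P* = 104, Q* = 280.
Demand choke price (D = 0): P = 384.
CS = ½(384 − 104)(280) = 39200.

Consumer surplus = 39200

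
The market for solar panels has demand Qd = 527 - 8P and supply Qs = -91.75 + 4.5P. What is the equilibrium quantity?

Set Qd = Qs: 527 - 8P = -91.75 + 4.5P.
618.75 = 12.5P, so P* = 49.5.
Q* = 527 − 8(49.5) = 131.

Q* = 131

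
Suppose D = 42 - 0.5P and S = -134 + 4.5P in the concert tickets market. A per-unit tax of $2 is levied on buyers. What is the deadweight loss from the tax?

Deadweight loss = 0.9

Pre-tax equilibrium: P* = 35.2, Q* = 24.4.
Tax on buyers shifts demand to D = 42 − 0.5(P + 2) = 41 - 0.5P.
41 - 0.5P = -134 + 4.5P gives seller price Ps = 35; buyers pay Pb = 35 + 2 = 37.
New quantity: Q = 42 − 0.5(37) = 23.5.
DWL = ½ × 2 × (24.4 − 23.5) = 0.9.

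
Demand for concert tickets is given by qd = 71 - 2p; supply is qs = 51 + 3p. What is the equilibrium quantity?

Set qd = qs: 71 - 2p = 51 + 3p.
20 = 5p, so p* = 4.
q* = 71 − 2(4) = 63.

q* = 63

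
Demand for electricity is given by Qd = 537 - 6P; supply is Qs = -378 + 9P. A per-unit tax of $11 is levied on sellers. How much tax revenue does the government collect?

Pre-tax equilibrium: P* = 61, Q* = 171.
Tax on sellers shifts supply to Qs = -378 + 9(P − 11) = -477 + 9P.
537 - 6P = -477 + 9P gives buyer price Pb = 67.6; sellers receive Ps = 67.6 − 11 = 56.6.
New quantity: Q = 537 − 6(67.6) = 131.4.
Revenue = 11 × 131.4 = 1445.4.

Tax revenue = 1445.4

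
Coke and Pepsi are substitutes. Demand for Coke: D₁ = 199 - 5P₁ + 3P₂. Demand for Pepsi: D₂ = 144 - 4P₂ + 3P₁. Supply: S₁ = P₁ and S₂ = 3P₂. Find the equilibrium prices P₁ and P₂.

Market 1: 199 - 5P₁ + 3P₂ = P₁ → 6P₁ - 3P₂ = 199.
Market 2: 7P₂ - 3P₁ = 144.
Eliminating P₂: 7×(1) + 3×(2) gives 33P₁ = 1825, so P₁ = 1825/33.
Back-substitute into (2): P₂ = (144 + 3×1825/33) / 7 = 487/11.

P₁ = 1825/33, P₂ = 487/11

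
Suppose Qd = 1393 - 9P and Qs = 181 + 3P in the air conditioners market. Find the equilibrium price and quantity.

Set Qd = Qs: 1393 - 9P = 181 + 3P.
1212 = 12P, so P* = 101.
Q* = 1393 − 9(101) = 484.

P* = 101, Q* = 484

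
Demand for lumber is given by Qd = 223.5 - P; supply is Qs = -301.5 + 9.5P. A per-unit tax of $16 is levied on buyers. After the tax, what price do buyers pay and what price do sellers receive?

Pre-tax equilibrium: P* = 50, Q* = 173.5.
Tax on buyers shifts demand to Qd = 223.5 − 1(P + 16) = 207.5 - P.
207.5 - P = -301.5 + 9.5P gives seller price Ps = 1018/21; buyers pay Pb = 1018/21 + 16 = 1354/21.
New quantity: Q = 223.5 − 1(1354/21) = 6679/42.

Buyers pay 1354/21, sellers receive 1018/21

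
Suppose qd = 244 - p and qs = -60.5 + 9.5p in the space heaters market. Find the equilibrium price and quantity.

p* = 29, q* = 215

Set qd = qs: 244 - p = -60.5 + 9.5p.
304.5 = 10.5p, so p* = 29.
q* = 244 − 1(29) = 215.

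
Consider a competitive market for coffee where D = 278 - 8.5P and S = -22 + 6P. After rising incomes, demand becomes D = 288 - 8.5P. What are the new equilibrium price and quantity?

P' = 620/29, Q' = 3082/29

Original equilibrium: P* = 600/29, Q* = 2962/29.
New equilibrium: 288 - 8.5P = -22 + 6P, so 310 = 14.5P and P' = 620/29; Q' = 288 − 8.5(620/29) = 3082/29.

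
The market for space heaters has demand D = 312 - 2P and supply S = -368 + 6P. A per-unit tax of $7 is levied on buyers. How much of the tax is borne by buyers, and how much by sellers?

Pre-tax equilibrium: P* = 85, Q* = 142.
Tax on buyers shifts demand to D = 312 − 2(P + 7) = 298 - 2P.
298 - 2P = -368 + 6P gives seller price Ps = 83.25; buyers pay Pb = 83.25 + 7 = 90.25.
New quantity: Q = 312 − 2(90.25) = 131.5.
Buyer burden = 90.25 − 85 = 5.25; seller burden = 85 − 83.25 = 1.75.

Buyers bear $5.25, sellers bear $1.75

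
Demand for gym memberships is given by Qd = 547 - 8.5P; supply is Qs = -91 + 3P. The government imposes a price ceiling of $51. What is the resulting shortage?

Shortage = 51.5

Equilibrium price would be P* = 1276/23, so the ceiling at 51 binds.
At P = 51: Qd = 547 − 8.5(51) = 113.5, Qs = -91 + 3(51) = 62.
Shortage = 113.5 − 62 = 51.5.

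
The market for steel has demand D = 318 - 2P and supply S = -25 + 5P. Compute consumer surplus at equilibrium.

Equilibrium: 318 - 2P = -25 + 5P gives P* = 49, Q* = 220.
Demand choke price (D = 0): P = 159.
CS = ½(159 − 49)(220) = 12100.

Consumer surplus = 12100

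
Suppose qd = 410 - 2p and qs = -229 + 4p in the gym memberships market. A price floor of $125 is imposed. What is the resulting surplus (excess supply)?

Equilibrium price would be p* = 106.5, so the floor at 125 binds.
At p = 125: qd = 160, qs = 271.
Surplus = 271 − 160 = 111.

Surplus = 111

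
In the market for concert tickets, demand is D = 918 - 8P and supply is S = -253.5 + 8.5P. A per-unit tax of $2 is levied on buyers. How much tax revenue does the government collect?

Pre-tax equilibrium: P* = 71, Q* = 350.
Tax on buyers shifts demand to D = 918 − 8(P + 2) = 902 - 8P.
902 - 8P = -253.5 + 8.5P gives seller price Ps = 2311/33; buyers pay Pb = 2311/33 + 2 = 2377/33.
New quantity: Q = 918 − 8(2377/33) = 11278/33.
Revenue = 2 × 11278/33 = 22556/33.

Tax revenue = 22556/33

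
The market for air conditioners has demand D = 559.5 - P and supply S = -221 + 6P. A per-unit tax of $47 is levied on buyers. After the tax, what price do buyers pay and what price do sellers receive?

Buyers pay 2125/14, sellers receive 1467/14

Pre-tax equilibrium: P* = 111.5, Q* = 448.
Tax on buyers shifts demand to D = 559.5 − 1(P + 47) = 512.5 - P.
512.5 - P = -221 + 6P gives seller price Ps = 1467/14; buyers pay Pb = 1467/14 + 47 = 2125/14.
New quantity: Q = 559.5 − 1(2125/14) = 2854/7.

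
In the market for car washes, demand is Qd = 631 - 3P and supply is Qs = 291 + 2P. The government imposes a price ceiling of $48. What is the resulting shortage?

Shortage = 100

Equilibrium price would be P* = 68, so the ceiling at 48 binds.
At P = 48: Qd = 631 − 3(48) = 487, Qs = 291 + 2(48) = 387.
Shortage = 487 − 387 = 100.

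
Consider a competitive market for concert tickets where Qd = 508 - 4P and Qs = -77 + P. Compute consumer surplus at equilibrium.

Consumer surplus = 200

Equilibrium: 508 - 4P = -77 + P gives P* = 117, Q* = 40.
Demand choke price (Qd = 0): P = 127.
CS = ½(127 − 117)(40) = 200.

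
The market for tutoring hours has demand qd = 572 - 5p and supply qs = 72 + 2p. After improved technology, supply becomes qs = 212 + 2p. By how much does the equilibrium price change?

Original equilibrium: p* = 500/7, q* = 1504/7.
New equilibrium: 572 - 5p = 212 + 2p, so 360 = 7p and p' = 360/7; q' = 572 − 5(360/7) = 2204/7.
Change in price: 360/7 − 500/7 = -20.

Δp = -20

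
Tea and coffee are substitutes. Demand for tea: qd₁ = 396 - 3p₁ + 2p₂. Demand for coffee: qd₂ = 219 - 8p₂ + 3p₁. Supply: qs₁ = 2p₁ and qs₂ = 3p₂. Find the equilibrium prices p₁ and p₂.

p₁ = 4794/49, p₂ = 2283/49

Market 1: 396 - 3p₁ + 2p₂ = 2p₁ → 5p₁ - 2p₂ = 396.
Market 2: 11p₂ - 3p₁ = 219.
Eliminating p₂: 11×(1) + 2×(2) gives 49p₁ = 4794, so p₁ = 4794/49.
Back-substitute into (2): p₂ = (219 + 3×4794/49) / 11 = 2283/49.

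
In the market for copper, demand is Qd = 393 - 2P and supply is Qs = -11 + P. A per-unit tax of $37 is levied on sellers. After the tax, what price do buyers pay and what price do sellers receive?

Buyers pay $147, sellers receive $110

Pre-tax equilibrium: P* = 404/3, Q* = 371/3.
Tax on sellers shifts supply to Qs = -11 + 1(P − 37) = -48 + P.
393 - 2P = -48 + P gives buyer price Pb = 147; sellers receive Ps = 147 − 37 = 110.
New quantity: Q = 393 − 2(147) = 99.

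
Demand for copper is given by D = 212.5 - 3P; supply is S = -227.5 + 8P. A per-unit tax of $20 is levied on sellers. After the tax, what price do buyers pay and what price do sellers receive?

Buyers pay 600/11, sellers receive 380/11

Pre-tax equilibrium: P* = 40, Q* = 92.5.
Tax on sellers shifts supply to S = -227.5 + 8(P − 20) = -387.5 + 8P.
212.5 - 3P = -387.5 + 8P gives buyer price Pb = 600/11; sellers receive Ps = 600/11 − 20 = 380/11.
New quantity: Q = 212.5 − 3(600/11) = 1075/22.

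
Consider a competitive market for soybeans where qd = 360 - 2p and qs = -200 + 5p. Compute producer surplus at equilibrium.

Equilibrium: 360 - 2p = -200 + 5p gives p* = 80, q* = 200.
Supply starts at p = 40 (where qs = 0).
PS = ½(80 − 40)(200) = 4000.

Producer surplus = 4000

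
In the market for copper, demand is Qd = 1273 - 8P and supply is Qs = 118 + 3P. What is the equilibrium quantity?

Set Qd = Qs: 1273 - 8P = 118 + 3P.
1155 = 11P, so P* = 105.
Q* = 1273 − 8(105) = 433.

Q* = 433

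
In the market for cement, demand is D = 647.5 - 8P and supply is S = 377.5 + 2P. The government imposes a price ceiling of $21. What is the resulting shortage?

Equilibrium price would be P* = 27, so the ceiling at 21 binds.
At P = 21: D = 647.5 − 8(21) = 479.5, S = 377.5 + 2(21) = 419.5.
Shortage = 479.5 − 419.5 = 60.

Shortage = 60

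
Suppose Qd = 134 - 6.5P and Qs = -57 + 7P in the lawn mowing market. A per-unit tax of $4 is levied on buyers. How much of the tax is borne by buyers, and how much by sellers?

Pre-tax equilibrium: P* = 382/27, Q* = 1135/27.
Tax on buyers shifts demand to Qd = 134 − 6.5(P + 4) = 108 - 6.5P.
108 - 6.5P = -57 + 7P gives seller price Ps = 110/9; buyers pay Pb = 110/9 + 4 = 146/9.
New quantity: Q = 134 − 6.5(146/9) = 257/9.
Buyer burden = 146/9 − 382/27 = 56/27; seller burden = 382/27 − 110/9 = 52/27.

Buyers bear 56/27, sellers bear 52/27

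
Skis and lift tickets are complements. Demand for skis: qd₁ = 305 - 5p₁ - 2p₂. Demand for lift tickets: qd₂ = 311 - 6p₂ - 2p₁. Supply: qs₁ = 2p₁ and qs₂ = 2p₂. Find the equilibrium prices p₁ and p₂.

p₁ = 909/26, p₂ = 1567/52

Market 1: 305 - 5p₁ - 2p₂ = 2p₁ → 7p₁ + 2p₂ = 305.
Market 2: 8p₂ + 2p₁ = 311.
Eliminating p₂: 8×(1) − 2×(2) gives 52p₁ = 1818, so p₁ = 909/26.
Back-substitute into (2): p₂ = (311 − 2×909/26) / 8 = 1567/52.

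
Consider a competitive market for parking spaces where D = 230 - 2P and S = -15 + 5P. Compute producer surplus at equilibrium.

Equilibrium: 230 - 2P = -15 + 5P gives P* = 35, Q* = 160.
Supply starts at P = 3 (where S = 0).
PS = ½(35 − 3)(160) = 2560.

Producer surplus = 2560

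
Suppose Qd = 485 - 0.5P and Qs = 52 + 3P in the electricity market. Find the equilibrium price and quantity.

P* = 866/7, Q* = 2962/7

Set Qd = Qs: 485 - 0.5P = 52 + 3P.
433 = 3.5P, so P* = 866/7.
Q* = 485 − 0.5(866/7) = 2962/7.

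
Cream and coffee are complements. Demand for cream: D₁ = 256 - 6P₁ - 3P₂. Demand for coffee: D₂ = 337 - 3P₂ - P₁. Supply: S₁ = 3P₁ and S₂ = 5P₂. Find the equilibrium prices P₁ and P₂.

P₁ = 1037/69, P₂ = 2777/69

Market 1: 256 - 6P₁ - 3P₂ = 3P₁ → 9P₁ + 3P₂ = 256.
Market 2: 8P₂ + P₁ = 337.
Eliminating P₂: 8×(1) − 3×(2) gives 69P₁ = 1037, so P₁ = 1037/69.
Back-substitute into (2): P₂ = (337 − 1×1037/69) / 8 = 2777/69.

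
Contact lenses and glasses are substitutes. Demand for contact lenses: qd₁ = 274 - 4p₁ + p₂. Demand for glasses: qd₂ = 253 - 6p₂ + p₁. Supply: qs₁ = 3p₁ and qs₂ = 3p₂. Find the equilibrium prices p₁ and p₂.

Market 1: 274 - 4p₁ + p₂ = 3p₁ → 7p₁ - p₂ = 274.
Market 2: 9p₂ - p₁ = 253.
Eliminating p₂: 9×(1) + 1×(2) gives 62p₁ = 2719, so p₁ = 2719/62.
Back-substitute into (2): p₂ = (253 + 1×2719/62) / 9 = 2045/62.

p₁ = 2719/62, p₂ = 2045/62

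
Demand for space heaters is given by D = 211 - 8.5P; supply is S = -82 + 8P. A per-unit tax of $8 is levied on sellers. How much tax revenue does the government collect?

Pre-tax equilibrium: P* = 586/33, Q* = 1982/33.
Tax on sellers shifts supply to S = -82 + 8(P − 8) = -146 + 8P.
211 - 8.5P = -146 + 8P gives buyer price Pb = 238/11; sellers receive Ps = 238/11 − 8 = 150/11.
New quantity: Q = 211 − 8.5(238/11) = 298/11.
Revenue = 8 × 298/11 = 2384/11.

Tax revenue = 2384/11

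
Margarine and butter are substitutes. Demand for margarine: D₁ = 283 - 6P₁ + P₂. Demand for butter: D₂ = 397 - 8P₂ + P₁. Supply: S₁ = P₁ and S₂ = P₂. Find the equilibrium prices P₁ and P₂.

Market 1: 283 - 6P₁ + P₂ = P₁ → 7P₁ - P₂ = 283.
Market 2: 9P₂ - P₁ = 397.
Eliminating P₂: 9×(1) + 1×(2) gives 62P₁ = 2944, so P₁ = 1472/31.
Back-substitute into (2): P₂ = (397 + 1×1472/31) / 9 = 1531/31.

P₁ = 1472/31, P₂ = 1531/31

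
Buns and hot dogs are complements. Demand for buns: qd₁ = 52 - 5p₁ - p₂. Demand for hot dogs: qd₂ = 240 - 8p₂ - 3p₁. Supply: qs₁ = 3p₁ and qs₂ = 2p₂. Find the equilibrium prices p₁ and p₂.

p₁ = 40/11, p₂ = 252/11

Market 1: 52 - 5p₁ - p₂ = 3p₁ → 8p₁ + p₂ = 52.
Market 2: 10p₂ + 3p₁ = 240.
Eliminating p₂: 10×(1) − 1×(2) gives 77p₁ = 280, so p₁ = 40/11.
Back-substitute into (2): p₂ = (240 − 3×40/11) / 10 = 252/11.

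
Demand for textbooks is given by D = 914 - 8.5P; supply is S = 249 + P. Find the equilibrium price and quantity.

Set D = S: 914 - 8.5P = 249 + P.
665 = 9.5P, so P* = 70.
Q* = 914 − 8.5(70) = 319.

P* = 70, Q* = 319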